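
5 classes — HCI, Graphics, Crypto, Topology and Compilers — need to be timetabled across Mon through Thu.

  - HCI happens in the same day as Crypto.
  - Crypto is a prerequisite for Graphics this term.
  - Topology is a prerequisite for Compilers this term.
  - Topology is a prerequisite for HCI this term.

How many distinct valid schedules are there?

11

Splitting on HCI: it can be Tue (6), Wed (5). Listing each branch's schedules as (Graphics, Crypto, Topology, Compilers):
HCI=Tue: (Wed,Tue,Mon,Tue) (Wed,Tue,Mon,Wed) (Wed,Tue,Mon,Thu) (Thu,Tue,Mon,Tue) (Thu,Tue,Mon,Wed) (Thu,Tue,Mon,Thu) — 6.
HCI=Wed: (Thu,Wed,Mon,Tue) (Thu,Wed,Mon,Wed) (Thu,Wed,Mon,Thu) (Thu,Wed,Tue,Wed) (Thu,Wed,Tue,Thu) — 5.
Summing: 6 + 5 = 11.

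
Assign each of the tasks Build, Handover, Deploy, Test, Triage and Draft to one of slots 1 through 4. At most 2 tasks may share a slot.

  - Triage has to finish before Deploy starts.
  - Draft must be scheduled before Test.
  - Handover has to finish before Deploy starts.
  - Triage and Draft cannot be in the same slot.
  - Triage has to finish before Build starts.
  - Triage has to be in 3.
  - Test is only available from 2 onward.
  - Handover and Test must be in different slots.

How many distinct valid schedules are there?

6

Splitting on Handover: it can be 1 (3), 2 (2), 3 (1). Listing each branch's schedules as (Build, Deploy, Test, Triage, Draft):
Handover=1: (4,4,2,3,1) (4,4,3,3,1) (4,4,3,3,2) — 3.
Handover=2: (4,4,3,3,1) (4,4,3,3,2) — 2.
Handover=3: (4,4,2,3,1) — 1.
Summing: 3 + 2 + 1 = 6.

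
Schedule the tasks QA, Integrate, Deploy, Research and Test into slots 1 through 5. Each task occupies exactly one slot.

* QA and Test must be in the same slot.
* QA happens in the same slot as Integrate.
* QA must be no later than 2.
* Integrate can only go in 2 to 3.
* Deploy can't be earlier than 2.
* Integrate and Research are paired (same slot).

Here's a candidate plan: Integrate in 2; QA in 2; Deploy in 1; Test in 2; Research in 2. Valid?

Invalid. Deploy can't be earlier than 2.

Integrate can only go in 2 to 3 — holds.
QA must be no later than 2 — holds.
QA happens in the same slot as Integrate — holds.
QA and Test must be in the same slot — holds.
Deploy can't be earlier than 2 — violated.
Integrate and Research are paired (same slot) — holds.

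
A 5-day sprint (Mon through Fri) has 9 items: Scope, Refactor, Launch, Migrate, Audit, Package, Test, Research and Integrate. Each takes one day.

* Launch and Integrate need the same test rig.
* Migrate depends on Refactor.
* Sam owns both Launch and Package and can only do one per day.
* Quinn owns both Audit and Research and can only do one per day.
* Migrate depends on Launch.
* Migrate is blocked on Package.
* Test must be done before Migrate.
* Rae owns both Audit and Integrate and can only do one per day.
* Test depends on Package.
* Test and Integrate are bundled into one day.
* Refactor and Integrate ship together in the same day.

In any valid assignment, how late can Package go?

Downstream work caps Package at Wed.
Package at Wed is achievable: Launch=Mon, Migrate=Fri, Integrate=Thu, Research=Tue, Refactor=Thu, Package=Wed, Test=Thu, Scope=Mon, Audit=Mon.

Wed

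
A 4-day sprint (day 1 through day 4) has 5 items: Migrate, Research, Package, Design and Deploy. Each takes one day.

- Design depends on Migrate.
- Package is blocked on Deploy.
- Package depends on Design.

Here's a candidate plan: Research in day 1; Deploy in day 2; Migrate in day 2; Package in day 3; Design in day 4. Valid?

Package depends on Design — violated.
Design depends on Migrate — holds.
Package is blocked on Deploy — holds.

Invalid. Package depends on Design.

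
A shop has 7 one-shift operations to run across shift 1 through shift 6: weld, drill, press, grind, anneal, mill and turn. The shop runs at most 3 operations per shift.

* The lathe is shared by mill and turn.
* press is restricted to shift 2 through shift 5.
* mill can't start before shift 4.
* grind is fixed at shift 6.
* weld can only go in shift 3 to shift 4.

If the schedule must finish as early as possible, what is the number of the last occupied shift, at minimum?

With at most 3 per shift and 7 operations, at least 3 shifts are needed.
grind can't be placed before shift 6, so the schedule must run through at least shift 6.
6 works (last occupied shift: shift 6): for example drill in shift 1, press in shift 2, mill in shift 4, grind in shift 6, turn in shift 1, weld in shift 3, anneal in shift 1.

6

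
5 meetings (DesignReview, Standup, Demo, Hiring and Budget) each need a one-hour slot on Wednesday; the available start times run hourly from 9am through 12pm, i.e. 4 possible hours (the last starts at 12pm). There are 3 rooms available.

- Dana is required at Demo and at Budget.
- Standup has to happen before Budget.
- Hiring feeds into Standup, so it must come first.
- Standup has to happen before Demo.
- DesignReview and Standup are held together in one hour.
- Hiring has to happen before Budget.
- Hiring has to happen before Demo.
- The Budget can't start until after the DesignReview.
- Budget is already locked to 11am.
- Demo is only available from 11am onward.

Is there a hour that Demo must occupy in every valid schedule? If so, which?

Demo's window is 11am–12pm.
Budget is fixed at 11am, and Demo can't share a hour with Budget.
So Demo must be 12pm.

12pm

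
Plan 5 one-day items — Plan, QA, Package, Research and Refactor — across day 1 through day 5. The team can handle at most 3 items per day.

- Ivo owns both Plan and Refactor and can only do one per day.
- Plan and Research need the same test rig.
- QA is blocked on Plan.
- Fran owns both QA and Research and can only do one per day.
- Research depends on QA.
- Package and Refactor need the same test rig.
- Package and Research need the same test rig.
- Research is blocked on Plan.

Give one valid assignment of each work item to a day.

Refactor -> day 2; QA -> day 2; Plan -> day 1; Package -> day 1; Research -> day 3

Checking: Plan(day 1) before QA(day 2); QA(day 2) before Research(day 3); Plan(day 1) before Research(day 3); QA(day 2) != Research(day 3); Package(day 1) != Refactor(day 2); Package(day 1) != Research(day 3); Plan(day 1) != Research(day 3); Plan(day 1) != Refactor(day 2); max 2 per day (cap 3).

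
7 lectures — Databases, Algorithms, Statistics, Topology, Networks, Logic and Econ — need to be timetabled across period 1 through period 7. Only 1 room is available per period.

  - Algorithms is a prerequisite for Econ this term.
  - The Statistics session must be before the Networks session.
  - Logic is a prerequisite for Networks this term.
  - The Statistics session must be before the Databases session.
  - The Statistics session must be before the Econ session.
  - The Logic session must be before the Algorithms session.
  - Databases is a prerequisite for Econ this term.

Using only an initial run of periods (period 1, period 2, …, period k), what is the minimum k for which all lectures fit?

The precedence chain requires at least 3 distinct periods.
With at most 1 per period and 7 lectures, at least 7 periods are needed.
7 works (last occupied period: period 7): for example Econ in period 5; Databases in period 2; Logic in period 3; Topology in period 7; Statistics in period 1; Algorithms in period 4; Networks in period 6.

7 periods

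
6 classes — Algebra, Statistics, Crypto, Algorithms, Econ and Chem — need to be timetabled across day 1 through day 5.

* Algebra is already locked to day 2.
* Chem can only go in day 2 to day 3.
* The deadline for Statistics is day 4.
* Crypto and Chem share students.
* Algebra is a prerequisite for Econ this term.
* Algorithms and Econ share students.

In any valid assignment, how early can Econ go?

Precedence pushes Econ to at least day 3.
Econ at day 3 is achievable: Chem in day 2; Algorithms in day 1; Algebra in day 2; Statistics in day 1; Econ in day 3; Crypto in day 1.

day 3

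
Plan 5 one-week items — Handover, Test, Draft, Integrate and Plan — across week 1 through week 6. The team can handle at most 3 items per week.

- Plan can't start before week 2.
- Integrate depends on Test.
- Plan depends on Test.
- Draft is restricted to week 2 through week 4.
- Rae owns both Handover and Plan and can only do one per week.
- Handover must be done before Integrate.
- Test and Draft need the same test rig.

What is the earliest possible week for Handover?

week 1

Downstream work caps Handover at week 5.
Handover at week 1 is achievable: Integrate -> week 2; Handover -> week 1; Draft -> week 2; Test -> week 1; Plan -> week 2.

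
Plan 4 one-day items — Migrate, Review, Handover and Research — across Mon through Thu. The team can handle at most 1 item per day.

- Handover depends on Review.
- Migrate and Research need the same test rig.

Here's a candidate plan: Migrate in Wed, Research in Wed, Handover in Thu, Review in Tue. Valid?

No. Migrate and Research need the same test rig is not satisfied.

Handover depends on Review — holds.
The team can handle at most 1 item per day — violated.
Migrate and Research need the same test rig — violated.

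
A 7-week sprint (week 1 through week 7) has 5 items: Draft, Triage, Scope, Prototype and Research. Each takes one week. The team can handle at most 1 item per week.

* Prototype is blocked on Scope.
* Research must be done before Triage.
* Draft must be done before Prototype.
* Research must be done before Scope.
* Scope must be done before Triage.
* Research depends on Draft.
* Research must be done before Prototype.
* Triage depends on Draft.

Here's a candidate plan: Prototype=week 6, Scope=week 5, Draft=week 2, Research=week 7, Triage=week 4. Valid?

Research depends on Draft — holds.
Research must be done before Prototype — violated.
The team can handle at most 1 item per week — holds.
Research must be done before Triage — violated.
Scope must be done before Triage — violated.
Triage depends on Draft — holds.
Research must be done before Scope — violated.
Prototype is blocked on Scope — holds.
Draft must be done before Prototype — holds.

Invalid. Research must be done before Triage.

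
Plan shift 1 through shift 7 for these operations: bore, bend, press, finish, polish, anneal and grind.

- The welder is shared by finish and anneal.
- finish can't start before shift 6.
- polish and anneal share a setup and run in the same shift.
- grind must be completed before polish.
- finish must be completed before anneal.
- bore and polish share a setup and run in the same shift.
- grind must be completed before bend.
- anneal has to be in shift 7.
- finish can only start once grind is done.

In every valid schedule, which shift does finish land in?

finish's window is shift 6–shift 7.
anneal is fixed at shift 7, and finish can't share a shift with anneal.
So finish must be shift 6.

shift 6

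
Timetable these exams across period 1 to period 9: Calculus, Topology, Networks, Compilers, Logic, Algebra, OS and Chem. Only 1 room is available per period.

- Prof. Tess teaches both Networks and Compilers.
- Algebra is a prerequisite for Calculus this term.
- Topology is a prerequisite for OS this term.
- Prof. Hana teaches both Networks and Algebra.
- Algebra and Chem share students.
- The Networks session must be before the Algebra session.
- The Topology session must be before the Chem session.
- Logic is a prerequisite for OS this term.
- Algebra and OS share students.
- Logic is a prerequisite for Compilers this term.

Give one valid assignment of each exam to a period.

Networks=period 3, Logic=period 2, OS=period 5, Topology=period 1, Calculus=period 6, Chem=period 8, Algebra=period 4, Compilers=period 7

Checking: Logic(period 2) before Compilers(period 7); Logic(period 2) before OS(period 5); Topology(period 1) before OS(period 5); Algebra(period 4) before Calculus(period 6); Networks(period 3) before Algebra(period 4); Topology(period 1) before Chem(period 8); Networks(period 3) != Algebra(period 4); Algebra(period 4) != Chem(period 8); Algebra(period 4) != OS(period 5); Networks(period 3) != Compilers(period 7); max 1 per period (cap 1).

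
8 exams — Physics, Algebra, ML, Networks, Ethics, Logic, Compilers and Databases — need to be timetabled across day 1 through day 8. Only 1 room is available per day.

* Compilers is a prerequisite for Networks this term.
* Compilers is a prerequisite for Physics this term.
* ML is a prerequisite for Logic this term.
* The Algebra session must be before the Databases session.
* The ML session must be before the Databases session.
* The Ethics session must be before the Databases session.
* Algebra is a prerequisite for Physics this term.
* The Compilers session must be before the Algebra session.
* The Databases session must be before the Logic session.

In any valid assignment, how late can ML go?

day 6

Downstream work caps ML at day 6.
ML at day 6 is achievable: Compilers=day 1, Physics=day 3, ML=day 6, Networks=day 4, Logic=day 8, Algebra=day 2, Ethics=day 5, Databases=day 7.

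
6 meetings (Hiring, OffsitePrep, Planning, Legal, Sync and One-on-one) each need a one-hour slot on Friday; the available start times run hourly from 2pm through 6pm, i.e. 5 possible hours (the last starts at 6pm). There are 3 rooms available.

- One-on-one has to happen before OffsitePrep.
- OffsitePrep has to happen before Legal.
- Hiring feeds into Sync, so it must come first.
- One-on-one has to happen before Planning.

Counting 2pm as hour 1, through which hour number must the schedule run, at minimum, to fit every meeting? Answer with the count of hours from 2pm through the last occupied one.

The precedence chain requires at least 3 distinct hours.
With at most 3 per hour and 6 meetings, at least 2 hours are needed.
3 works (last occupied hour: 4pm): for example Sync=3pm; Hiring=2pm; OffsitePrep=3pm; Legal=4pm; Planning=3pm; One-on-one=2pm.

3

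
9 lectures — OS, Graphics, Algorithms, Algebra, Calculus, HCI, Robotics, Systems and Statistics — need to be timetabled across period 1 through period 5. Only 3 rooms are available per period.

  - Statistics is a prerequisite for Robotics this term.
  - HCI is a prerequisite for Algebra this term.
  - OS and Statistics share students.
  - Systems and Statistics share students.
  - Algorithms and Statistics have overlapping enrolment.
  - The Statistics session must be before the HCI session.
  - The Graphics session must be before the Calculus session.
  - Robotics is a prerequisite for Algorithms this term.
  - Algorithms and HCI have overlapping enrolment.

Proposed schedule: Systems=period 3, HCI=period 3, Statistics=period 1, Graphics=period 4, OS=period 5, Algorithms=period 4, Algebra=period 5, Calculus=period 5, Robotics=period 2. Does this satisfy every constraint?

Systems and Statistics share students — holds.
The Statistics session must be before the HCI session — holds.
Algorithms and Statistics have overlapping enrolment — holds.
The Graphics session must be before the Calculus session — holds.
Statistics is a prerequisite for Robotics this term — holds.
Robotics is a prerequisite for Algorithms this term — holds.
HCI is a prerequisite for Algebra this term — holds.
Algorithms and HCI have overlapping enrolment — holds.
OS and Statistics share students — holds.
Only 3 rooms are available per period — holds.

Yes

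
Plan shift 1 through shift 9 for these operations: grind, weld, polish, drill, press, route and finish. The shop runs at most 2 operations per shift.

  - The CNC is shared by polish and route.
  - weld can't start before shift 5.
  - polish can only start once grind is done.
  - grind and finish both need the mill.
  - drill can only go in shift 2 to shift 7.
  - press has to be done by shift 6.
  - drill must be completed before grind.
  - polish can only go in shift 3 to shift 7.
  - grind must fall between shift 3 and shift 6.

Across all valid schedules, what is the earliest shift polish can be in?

Polish is available from shift 3; precedence pushes polish to at least shift 4; polish's own window allows nothing later than shift 7.
polish at shift 4 is achievable: route -> shift 1, drill -> shift 2, press -> shift 1, polish -> shift 4, weld -> shift 5, grind -> shift 3, finish -> shift 2.

shift 4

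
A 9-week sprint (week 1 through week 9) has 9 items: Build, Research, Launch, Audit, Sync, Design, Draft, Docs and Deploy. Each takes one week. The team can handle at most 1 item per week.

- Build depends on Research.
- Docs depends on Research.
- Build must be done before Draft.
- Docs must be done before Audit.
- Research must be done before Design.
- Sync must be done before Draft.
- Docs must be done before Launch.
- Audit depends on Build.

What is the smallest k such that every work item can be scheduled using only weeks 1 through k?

The precedence chain requires at least 3 distinct weeks.
With at most 1 per week and 9 work items, at least 9 weeks are needed.
9 works (last occupied week: week 9): for example Build -> week 2; Docs -> week 3; Draft -> week 6; Deploy -> week 9; Design -> week 8; Sync -> week 5; Research -> week 1; Launch -> week 7; Audit -> week 4.

9 weeks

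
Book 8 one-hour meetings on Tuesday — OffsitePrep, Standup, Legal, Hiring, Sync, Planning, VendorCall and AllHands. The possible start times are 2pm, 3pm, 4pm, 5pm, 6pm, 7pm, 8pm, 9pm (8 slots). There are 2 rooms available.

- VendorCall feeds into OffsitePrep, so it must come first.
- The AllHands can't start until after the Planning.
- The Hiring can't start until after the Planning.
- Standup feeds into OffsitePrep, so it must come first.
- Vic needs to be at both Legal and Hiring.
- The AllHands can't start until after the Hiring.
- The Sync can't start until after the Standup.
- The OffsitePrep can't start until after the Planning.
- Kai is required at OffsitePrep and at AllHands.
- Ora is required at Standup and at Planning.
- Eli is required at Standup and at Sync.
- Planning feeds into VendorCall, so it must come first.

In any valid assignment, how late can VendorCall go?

Precedence pushes VendorCall to at least 3pm; downstream work caps VendorCall at 8pm.
VendorCall at 8pm is achievable: Sync in 4pm, Legal in 2pm, VendorCall in 8pm, Standup in 3pm, Hiring in 3pm, OffsitePrep in 9pm, AllHands in 4pm, Planning in 2pm.

8pm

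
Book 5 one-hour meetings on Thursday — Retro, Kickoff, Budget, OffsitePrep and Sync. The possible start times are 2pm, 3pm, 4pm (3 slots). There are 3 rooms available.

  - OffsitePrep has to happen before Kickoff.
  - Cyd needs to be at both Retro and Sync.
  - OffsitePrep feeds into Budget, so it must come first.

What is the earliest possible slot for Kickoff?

Precedence pushes Kickoff to at least 3pm.
Kickoff at 3pm is achievable: Retro -> 2pm; OffsitePrep -> 2pm; Kickoff -> 3pm; Budget -> 3pm; Sync -> 3pm.

3pm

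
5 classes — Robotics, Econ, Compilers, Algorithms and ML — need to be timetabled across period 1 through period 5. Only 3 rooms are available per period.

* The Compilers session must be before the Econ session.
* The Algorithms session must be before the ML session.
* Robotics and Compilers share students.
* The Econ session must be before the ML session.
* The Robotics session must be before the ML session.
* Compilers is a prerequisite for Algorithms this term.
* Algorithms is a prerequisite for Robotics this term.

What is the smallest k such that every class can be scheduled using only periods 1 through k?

4

The precedence chain requires at least 4 distinct periods.
With at most 3 per period and 5 classes, at least 2 periods are needed.
4 works (last occupied period: period 4): for example Econ in period 2; Compilers in period 1; Robotics in period 3; ML in period 4; Algorithms in period 2.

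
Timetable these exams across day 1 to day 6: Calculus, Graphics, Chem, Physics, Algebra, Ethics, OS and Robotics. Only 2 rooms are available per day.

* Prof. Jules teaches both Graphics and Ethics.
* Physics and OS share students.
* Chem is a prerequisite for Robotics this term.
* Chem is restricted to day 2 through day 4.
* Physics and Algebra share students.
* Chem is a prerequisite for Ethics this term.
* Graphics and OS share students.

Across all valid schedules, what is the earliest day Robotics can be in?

Precedence pushes Robotics to at least day 3.
Robotics at day 3 is achievable: Chem -> day 2; OS -> day 4; Robotics -> day 3; Physics -> day 2; Calculus -> day 1; Algebra -> day 4; Graphics -> day 1; Ethics -> day 3.

day 3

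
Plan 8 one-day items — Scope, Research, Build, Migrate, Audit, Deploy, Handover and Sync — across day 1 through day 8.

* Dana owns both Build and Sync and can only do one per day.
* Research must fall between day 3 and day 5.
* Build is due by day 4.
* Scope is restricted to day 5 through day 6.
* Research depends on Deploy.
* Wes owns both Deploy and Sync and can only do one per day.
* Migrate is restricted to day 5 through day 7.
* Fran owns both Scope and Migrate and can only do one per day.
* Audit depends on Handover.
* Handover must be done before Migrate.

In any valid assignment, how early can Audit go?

day 2

Precedence pushes Audit to at least day 2.
Audit at day 2 is achievable: Build in day 1; Research in day 3; Sync in day 2; Deploy in day 1; Migrate in day 6; Audit in day 2; Scope in day 5; Handover in day 1.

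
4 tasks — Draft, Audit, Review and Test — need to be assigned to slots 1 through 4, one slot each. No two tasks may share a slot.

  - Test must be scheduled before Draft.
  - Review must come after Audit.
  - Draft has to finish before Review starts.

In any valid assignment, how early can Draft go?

2

Precedence pushes Draft to at least 2; downstream work caps Draft at 3.
Draft at 2 is achievable: Audit in 3; Draft in 2; Test in 1; Review in 4.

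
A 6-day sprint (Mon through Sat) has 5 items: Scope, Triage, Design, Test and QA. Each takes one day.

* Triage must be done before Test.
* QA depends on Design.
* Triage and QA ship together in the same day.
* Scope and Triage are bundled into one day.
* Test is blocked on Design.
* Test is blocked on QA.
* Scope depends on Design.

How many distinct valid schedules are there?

Splitting on Scope: it can be Tue (4), Wed (6), Thu (6), Fri (4). Listing each branch's schedules as (Triage, Design, Test, QA):
Scope=Tue: (Tue,Mon,Wed,Tue) (Tue,Mon,Thu,Tue) (Tue,Mon,Fri,Tue) (Tue,Mon,Sat,Tue) — 4.
Scope=Wed: (Wed,Mon,Thu,Wed) (Wed,Mon,Fri,Wed) (Wed,Mon,Sat,Wed) (Wed,Tue,Thu,Wed) (Wed,Tue,Fri,Wed) (Wed,Tue,Sat,Wed) — 6.
Scope=Thu: (Thu,Mon,Fri,Thu) (Thu,Mon,Sat,Thu) (Thu,Tue,Fri,Thu) (Thu,Tue,Sat,Thu) (Thu,Wed,Fri,Thu) (Thu,Wed,Sat,Thu) — 6.
Scope=Fri: (Fri,Mon,Sat,Fri) (Fri,Tue,Sat,Fri) (Fri,Wed,Sat,Fri) (Fri,Thu,Sat,Fri) — 4.
Summing: 4 + 6 + 6 + 4 = 20.

20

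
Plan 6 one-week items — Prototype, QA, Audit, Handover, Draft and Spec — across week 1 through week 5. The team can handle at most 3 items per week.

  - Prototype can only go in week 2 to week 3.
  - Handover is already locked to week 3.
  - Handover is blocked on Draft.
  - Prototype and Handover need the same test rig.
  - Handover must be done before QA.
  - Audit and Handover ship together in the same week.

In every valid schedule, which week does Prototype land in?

week 2

Prototype's window is week 2–week 3.
Handover is fixed at week 3, and Prototype can't share a week with Handover.
So Prototype must be week 2.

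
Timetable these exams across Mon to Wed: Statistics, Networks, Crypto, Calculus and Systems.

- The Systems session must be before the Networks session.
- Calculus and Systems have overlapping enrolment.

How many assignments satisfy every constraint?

54

Splitting on Statistics: it can be Mon (18), Tue (18), Wed (18). Listing each branch's schedules as (Networks, Crypto, Calculus, Systems):
Statistics=Mon: (Tue,Mon,Tue,Mon) (Tue,Mon,Wed,Mon) (Tue,Tue,Tue,Mon) (Tue,Tue,Wed,Mon) (Tue,Wed,Tue,Mon) (Tue,Wed,Wed,Mon) (Wed,Mon,Mon,Tue) (Wed,Mon,Tue,Mon) (Wed,Mon,Wed,Mon) (Wed,Mon,Wed,Tue) (Wed,Tue,Mon,Tue) (Wed,Tue,Tue,Mon) (Wed,Tue,Wed,Mon) (Wed,Tue,Wed,Tue) (Wed,Wed,Mon,Tue) (Wed,Wed,Tue,Mon) (Wed,Wed,Wed,Mon) (Wed,Wed,Wed,Tue) — 18.
Statistics=Tue: (Tue,Mon,Tue,Mon) (Tue,Mon,Wed,Mon) (Tue,Tue,Tue,Mon) (Tue,Tue,Wed,Mon) (Tue,Wed,Tue,Mon) (Tue,Wed,Wed,Mon) (Wed,Mon,Mon,Tue) (Wed,Mon,Tue,Mon) (Wed,Mon,Wed,Mon) (Wed,Mon,Wed,Tue) (Wed,Tue,Mon,Tue) (Wed,Tue,Tue,Mon) (Wed,Tue,Wed,Mon) (Wed,Tue,Wed,Tue) (Wed,Wed,Mon,Tue) (Wed,Wed,Tue,Mon) (Wed,Wed,Wed,Mon) (Wed,Wed,Wed,Tue) — 18.
Statistics=Wed: (Tue,Mon,Tue,Mon) (Tue,Mon,Wed,Mon) (Tue,Tue,Tue,Mon) (Tue,Tue,Wed,Mon) (Tue,Wed,Tue,Mon) (Tue,Wed,Wed,Mon) (Wed,Mon,Mon,Tue) (Wed,Mon,Tue,Mon) (Wed,Mon,Wed,Mon) (Wed,Mon,Wed,Tue) (Wed,Tue,Mon,Tue) (Wed,Tue,Tue,Mon) (Wed,Tue,Wed,Mon) (Wed,Tue,Wed,Tue) (Wed,Wed,Mon,Tue) (Wed,Wed,Tue,Mon) (Wed,Wed,Wed,Mon) (Wed,Wed,Wed,Tue) — 18.
Summing: 18 + 18 + 18 = 54.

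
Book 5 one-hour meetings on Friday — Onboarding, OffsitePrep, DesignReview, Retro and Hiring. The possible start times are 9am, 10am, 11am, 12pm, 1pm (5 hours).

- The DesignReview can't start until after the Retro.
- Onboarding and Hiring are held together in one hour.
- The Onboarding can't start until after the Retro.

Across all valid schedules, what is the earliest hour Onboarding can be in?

Precedence pushes Onboarding to at least 10am.
Onboarding at 10am is achievable: DesignReview in 10am, Onboarding in 10am, Retro in 9am, Hiring in 10am, OffsitePrep in 9am.

10am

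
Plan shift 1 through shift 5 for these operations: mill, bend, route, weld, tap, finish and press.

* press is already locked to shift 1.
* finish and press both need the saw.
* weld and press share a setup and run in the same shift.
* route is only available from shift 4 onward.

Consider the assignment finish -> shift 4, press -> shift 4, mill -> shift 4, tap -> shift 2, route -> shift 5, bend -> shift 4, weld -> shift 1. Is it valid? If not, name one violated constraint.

finish and press both need the saw — violated.
weld and press share a setup and run in the same shift — violated.
press is already locked to shift 1 — violated.
route is only available from shift 4 onward — holds.

Invalid. finish and press both need the saw.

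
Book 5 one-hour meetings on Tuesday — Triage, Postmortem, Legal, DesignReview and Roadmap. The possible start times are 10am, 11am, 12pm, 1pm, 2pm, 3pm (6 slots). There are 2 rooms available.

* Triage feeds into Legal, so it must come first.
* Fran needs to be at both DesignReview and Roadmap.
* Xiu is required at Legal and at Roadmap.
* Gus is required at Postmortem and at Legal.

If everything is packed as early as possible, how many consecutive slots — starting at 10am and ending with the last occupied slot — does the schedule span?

3

The precedence chain requires at least 2 distinct slots.
With at most 2 per slot and 5 meetings, at least 3 slots are needed.
3 works (last occupied slot: 12pm): for example Triage in 10am; Postmortem in 10am; Roadmap in 12pm; Legal in 11am; DesignReview in 11am.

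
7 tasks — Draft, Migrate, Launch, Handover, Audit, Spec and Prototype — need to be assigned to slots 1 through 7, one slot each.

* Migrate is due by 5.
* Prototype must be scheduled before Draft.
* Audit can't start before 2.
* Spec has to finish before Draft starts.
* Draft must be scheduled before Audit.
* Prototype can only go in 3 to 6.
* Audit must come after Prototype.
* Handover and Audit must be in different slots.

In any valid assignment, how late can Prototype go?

5

Prototype is available from 3; Prototype's own window allows nothing later than 6; downstream work caps Prototype at 5.
Prototype at 5 is achievable: Launch -> 1; Handover -> 1; Spec -> 1; Migrate -> 1; Audit -> 7; Draft -> 6; Prototype -> 5.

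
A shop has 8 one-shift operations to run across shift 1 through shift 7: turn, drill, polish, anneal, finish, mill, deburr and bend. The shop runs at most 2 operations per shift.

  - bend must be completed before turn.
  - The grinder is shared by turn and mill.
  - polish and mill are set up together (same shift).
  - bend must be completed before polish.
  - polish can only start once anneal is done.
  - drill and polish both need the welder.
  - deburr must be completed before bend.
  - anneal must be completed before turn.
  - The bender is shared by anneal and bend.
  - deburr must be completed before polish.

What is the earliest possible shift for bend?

shift 2

Precedence pushes bend to at least shift 2; downstream work caps bend at shift 6.
bend at shift 2 is achievable: polish -> shift 3; bend -> shift 2; deburr -> shift 1; mill -> shift 3; anneal -> shift 1; drill -> shift 2; turn -> shift 4; finish -> shift 4.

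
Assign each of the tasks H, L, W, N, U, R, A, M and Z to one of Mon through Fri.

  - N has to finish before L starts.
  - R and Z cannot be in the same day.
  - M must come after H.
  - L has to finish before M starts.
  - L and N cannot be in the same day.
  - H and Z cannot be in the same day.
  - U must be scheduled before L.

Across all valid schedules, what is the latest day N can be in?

Downstream work caps N at Wed.
N at Wed is achievable: U -> Mon, H -> Mon, R -> Mon, M -> Fri, A -> Mon, Z -> Tue, W -> Mon, N -> Wed, L -> Thu.

Wed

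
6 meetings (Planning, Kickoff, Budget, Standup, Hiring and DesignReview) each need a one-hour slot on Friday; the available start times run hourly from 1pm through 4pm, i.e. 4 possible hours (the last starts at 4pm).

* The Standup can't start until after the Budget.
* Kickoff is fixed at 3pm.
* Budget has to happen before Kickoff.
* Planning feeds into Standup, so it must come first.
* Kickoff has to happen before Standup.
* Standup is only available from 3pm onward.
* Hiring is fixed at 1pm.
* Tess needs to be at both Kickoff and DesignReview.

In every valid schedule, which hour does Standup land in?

Standup is available from 3pm; precedence pushes Standup to at least 4pm.
So Standup is pinned to 4pm.

4pm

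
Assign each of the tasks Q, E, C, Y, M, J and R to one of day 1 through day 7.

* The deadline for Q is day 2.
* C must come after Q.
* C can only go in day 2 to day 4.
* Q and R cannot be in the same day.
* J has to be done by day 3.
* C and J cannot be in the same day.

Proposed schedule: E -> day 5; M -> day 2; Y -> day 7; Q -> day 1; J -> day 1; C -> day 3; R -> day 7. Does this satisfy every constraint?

Valid

J has to be done by day 3 — holds.
The deadline for Q is day 2 — holds.
C can only go in day 2 to day 4 — holds.
C must come after Q — holds.
Q and R cannot be in the same day — holds.
C and J cannot be in the same day — holds.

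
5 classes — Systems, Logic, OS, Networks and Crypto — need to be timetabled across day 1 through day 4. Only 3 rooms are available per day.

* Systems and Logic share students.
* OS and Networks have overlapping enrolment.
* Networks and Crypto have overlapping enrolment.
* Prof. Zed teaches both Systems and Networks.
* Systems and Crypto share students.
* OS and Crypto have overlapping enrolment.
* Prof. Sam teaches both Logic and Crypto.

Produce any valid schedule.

Crypto in day 3; Networks in day 2; OS in day 1; Systems in day 1; Logic in day 2

Checking: OS(day 1) != Crypto(day 3); Systems(day 1) != Logic(day 2); Logic(day 2) != Crypto(day 3); Networks(day 2) != Crypto(day 3); OS(day 1) != Networks(day 2); Systems(day 1) != Crypto(day 3); Systems(day 1) != Networks(day 2); max 2 per day (cap 3).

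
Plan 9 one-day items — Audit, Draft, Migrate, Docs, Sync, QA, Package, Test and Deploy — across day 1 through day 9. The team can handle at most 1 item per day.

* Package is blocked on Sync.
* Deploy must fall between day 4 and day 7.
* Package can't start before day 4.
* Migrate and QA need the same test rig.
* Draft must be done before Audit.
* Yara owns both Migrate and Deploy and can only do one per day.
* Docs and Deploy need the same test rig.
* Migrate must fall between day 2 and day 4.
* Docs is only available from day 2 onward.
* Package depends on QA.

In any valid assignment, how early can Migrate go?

day 2

Migrate is available from day 2; Migrate's own window allows nothing later than day 4.
Migrate at day 2 is achievable: Package=day 5, Migrate=day 2, QA=day 3, Draft=day 7, Docs=day 6, Deploy=day 4, Audit=day 8, Sync=day 1, Test=day 9.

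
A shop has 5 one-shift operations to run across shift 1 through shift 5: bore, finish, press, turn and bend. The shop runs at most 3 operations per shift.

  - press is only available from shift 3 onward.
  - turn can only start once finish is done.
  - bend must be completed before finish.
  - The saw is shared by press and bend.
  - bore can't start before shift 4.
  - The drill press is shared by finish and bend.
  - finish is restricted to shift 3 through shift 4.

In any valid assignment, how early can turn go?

shift 4

Precedence pushes turn to at least shift 4.
turn at shift 4 is achievable: finish -> shift 3, turn -> shift 4, press -> shift 3, bend -> shift 1, bore -> shift 4.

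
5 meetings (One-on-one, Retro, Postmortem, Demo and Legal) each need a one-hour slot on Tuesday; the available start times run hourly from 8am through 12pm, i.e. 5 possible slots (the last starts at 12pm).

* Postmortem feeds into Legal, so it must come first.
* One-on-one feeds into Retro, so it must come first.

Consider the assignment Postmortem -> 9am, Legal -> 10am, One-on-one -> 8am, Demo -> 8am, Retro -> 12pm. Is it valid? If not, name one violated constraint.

Valid

One-on-one feeds into Retro, so it must come first — holds.
Postmortem feeds into Legal, so it must come first — holds.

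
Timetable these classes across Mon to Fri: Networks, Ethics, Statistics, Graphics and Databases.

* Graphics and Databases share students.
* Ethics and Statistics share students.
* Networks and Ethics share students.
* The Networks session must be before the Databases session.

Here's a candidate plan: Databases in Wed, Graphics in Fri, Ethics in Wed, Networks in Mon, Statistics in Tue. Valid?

Yes

The Networks session must be before the Databases session — holds.
Graphics and Databases share students — holds.
Ethics and Statistics share students — holds.
Networks and Ethics share students — holds.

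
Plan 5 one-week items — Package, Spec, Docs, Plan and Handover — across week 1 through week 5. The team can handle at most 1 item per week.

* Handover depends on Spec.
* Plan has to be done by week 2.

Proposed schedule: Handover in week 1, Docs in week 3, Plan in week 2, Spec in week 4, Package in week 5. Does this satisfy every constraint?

Plan has to be done by week 2 — holds.
Handover depends on Spec — violated.
The team can handle at most 1 item per week — holds.

Invalid. Handover depends on Spec.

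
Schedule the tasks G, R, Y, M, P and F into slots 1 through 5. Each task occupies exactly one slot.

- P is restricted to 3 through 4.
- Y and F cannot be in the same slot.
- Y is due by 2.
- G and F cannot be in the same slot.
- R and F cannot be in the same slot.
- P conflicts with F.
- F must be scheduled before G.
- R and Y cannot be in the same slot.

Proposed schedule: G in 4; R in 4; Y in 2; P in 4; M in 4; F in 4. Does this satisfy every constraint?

No. R and F cannot be in the same slot is not satisfied.

P conflicts with F — violated.
Y is due by 2 — holds.
G and F cannot be in the same slot — violated.
Y and F cannot be in the same slot — holds.
R and Y cannot be in the same slot — holds.
R and F cannot be in the same slot — violated.
F must be scheduled before G — violated.
P is restricted to 3 through 4 — holds.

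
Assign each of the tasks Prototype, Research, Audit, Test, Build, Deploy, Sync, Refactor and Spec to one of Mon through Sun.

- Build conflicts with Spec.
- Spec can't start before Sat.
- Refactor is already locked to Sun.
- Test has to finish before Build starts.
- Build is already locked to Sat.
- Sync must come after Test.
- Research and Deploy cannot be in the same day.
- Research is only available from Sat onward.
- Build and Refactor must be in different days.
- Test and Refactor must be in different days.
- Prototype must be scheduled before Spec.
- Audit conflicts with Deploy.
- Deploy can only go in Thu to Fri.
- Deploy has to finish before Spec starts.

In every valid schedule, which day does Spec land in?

Sun

Spec's window is Sat–Sun.
Build is fixed at Sat, and Spec can't share a day with Build.
So Spec must be Sun.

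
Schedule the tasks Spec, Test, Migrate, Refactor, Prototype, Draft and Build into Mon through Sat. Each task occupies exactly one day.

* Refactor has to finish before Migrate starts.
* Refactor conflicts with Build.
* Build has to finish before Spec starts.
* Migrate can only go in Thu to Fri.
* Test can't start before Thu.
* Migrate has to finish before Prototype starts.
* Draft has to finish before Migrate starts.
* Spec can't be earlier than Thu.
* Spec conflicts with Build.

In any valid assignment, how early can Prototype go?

Fri

Precedence pushes Prototype to at least Fri.
Prototype at Fri is achievable: Migrate=Thu, Spec=Thu, Draft=Mon, Build=Tue, Test=Thu, Prototype=Fri, Refactor=Mon.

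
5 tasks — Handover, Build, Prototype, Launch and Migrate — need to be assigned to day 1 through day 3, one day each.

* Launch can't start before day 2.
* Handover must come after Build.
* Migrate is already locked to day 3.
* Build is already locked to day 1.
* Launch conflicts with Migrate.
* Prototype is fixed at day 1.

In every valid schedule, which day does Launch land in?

Launch's window is day 2–day 3.
Migrate is fixed at day 3, and Launch can't share a day with Migrate.
So Launch must be day 2.

day 2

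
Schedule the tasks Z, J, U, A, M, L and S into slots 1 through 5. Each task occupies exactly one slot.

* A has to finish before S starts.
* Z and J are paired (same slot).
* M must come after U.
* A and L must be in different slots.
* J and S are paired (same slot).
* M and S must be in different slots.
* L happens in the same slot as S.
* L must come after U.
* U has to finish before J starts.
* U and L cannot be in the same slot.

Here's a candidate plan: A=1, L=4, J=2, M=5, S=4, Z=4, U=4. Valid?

No — it violates: U has to finish before J starts

Z and J are paired (same slot) — violated.
L must come after U — violated.
U and L cannot be in the same slot — violated.
M and S must be in different slots — holds.
L happens in the same slot as S — holds.
U has to finish before J starts — violated.
J and S are paired (same slot) — violated.
M must come after U — holds.
A has to finish before S starts — holds.
A and L must be in different slots — holds.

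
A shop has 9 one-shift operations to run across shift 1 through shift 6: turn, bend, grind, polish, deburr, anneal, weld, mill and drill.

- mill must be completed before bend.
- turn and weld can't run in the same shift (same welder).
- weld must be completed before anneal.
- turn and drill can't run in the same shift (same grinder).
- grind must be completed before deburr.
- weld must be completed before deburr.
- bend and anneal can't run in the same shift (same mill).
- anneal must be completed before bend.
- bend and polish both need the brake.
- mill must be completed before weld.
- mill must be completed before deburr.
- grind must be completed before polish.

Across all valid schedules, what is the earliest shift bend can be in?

shift 4

Precedence pushes bend to at least shift 4.
bend at shift 4 is achievable: bend=shift 4, polish=shift 2, turn=shift 1, mill=shift 1, grind=shift 1, weld=shift 2, deburr=shift 3, drill=shift 2, anneal=shift 3.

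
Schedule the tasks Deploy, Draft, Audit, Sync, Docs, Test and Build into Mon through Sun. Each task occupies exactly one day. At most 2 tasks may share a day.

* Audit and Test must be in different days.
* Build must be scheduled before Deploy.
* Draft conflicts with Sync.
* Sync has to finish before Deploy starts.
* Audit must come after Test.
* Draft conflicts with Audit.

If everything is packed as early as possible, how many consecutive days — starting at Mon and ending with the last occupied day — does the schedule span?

4

The precedence chain requires at least 2 distinct days.
With at most 2 per day and 7 tasks, at least 4 days are needed.
4 works (last occupied day: Thu): for example Test in Tue; Deploy in Tue; Build in Mon; Draft in Thu; Sync in Mon; Docs in Wed; Audit in Wed.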